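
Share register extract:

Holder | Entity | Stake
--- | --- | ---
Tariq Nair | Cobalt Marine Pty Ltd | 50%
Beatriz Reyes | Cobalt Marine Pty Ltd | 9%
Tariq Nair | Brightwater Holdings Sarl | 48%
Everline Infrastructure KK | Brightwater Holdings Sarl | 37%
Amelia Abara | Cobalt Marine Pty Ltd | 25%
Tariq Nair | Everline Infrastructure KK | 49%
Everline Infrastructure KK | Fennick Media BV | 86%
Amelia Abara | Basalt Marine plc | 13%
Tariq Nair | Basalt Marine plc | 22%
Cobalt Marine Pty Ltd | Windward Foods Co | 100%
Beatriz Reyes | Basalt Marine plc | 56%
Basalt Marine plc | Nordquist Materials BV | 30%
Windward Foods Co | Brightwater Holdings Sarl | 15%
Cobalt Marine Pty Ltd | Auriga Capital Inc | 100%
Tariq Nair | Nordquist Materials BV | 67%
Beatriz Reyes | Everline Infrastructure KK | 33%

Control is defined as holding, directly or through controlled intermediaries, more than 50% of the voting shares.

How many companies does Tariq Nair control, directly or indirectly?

Tariq holds 67% of Nordquist, so Tariq controls Nordquist.
No other company's threshold is met.
Tariq controls 1 company.

1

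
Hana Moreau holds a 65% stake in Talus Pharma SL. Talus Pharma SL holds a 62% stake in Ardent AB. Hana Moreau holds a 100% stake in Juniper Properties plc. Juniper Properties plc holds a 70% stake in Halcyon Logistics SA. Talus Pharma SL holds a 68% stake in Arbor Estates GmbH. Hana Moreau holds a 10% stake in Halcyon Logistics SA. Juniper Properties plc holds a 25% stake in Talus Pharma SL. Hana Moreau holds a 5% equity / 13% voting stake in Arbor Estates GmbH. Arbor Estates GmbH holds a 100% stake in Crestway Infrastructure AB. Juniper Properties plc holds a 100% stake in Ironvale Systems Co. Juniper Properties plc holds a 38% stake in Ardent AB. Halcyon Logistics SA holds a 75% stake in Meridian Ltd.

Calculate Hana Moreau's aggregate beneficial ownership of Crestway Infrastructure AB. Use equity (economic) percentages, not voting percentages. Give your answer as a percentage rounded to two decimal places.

Hana reaches Crestway along 3 paths.
Via Arbor: 5% × 100% = 5%.
Via Talus → Arbor: 65% × 68% × 100% = 44.2%.
Via Juniper → Talus → Arbor: 100% × 25% × 68% × 100% = 17%.
Total: 5% + 44.2% + 17% = 66.2%.
Rounded: 66.20%.

66.20%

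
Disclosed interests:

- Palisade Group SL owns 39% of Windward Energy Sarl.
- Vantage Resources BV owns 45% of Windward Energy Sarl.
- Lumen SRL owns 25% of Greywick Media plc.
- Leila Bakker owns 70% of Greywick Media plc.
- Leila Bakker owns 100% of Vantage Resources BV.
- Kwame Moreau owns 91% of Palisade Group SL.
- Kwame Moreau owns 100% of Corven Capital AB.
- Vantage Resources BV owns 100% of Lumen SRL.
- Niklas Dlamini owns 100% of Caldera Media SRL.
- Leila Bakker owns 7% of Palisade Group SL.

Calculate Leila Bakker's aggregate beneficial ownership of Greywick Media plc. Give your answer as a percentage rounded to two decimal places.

Leila reaches Greywick along 2 paths.
Direct stake: 70% = 70%.
Via Vantage → Lumen: 100% × 100% × 25% = 25%.
Total: 70% + 25% = 95%.
Rounded: 95.00%.

95.00%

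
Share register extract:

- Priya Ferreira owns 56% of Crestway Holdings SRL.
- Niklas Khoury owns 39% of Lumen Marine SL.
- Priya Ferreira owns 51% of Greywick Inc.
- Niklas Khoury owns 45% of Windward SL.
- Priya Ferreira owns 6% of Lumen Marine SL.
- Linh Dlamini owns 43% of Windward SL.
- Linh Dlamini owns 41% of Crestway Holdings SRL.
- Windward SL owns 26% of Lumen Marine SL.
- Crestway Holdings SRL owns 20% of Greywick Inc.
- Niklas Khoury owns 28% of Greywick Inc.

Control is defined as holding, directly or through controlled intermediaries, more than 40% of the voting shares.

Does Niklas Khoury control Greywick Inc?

No

Niklas holds 45% of Windward, so Niklas controls Windward.
Windward and Niklas together hold 26% + 39% = 65% of Lumen, so Niklas controls Lumen.
In Greywick, Niklas's side holds only 28%, not > 40%.
So Niklas does not control Greywick.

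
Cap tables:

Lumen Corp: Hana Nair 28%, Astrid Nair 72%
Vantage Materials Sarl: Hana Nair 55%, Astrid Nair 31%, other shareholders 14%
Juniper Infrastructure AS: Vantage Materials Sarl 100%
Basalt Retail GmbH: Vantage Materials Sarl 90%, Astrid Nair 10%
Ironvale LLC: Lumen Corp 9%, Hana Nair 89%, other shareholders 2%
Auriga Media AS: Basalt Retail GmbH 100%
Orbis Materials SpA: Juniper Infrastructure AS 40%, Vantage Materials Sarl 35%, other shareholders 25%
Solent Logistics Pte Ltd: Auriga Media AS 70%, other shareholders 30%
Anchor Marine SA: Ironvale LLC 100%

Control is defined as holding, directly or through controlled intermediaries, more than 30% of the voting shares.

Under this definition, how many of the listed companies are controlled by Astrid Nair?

7

Astrid holds 72% of Lumen, so Astrid controls Lumen.
Astrid holds 31% of Vantage, so Astrid controls Vantage.
Vantage holds 100% of Juniper, so Astrid controls Juniper.
Vantage and Astrid together hold 90% + 10% = 100% of Basalt, so Astrid controls Basalt.
Basalt holds 100% of Auriga, so Astrid controls Auriga.
Juniper and Vantage together hold 40% + 35% = 75% of Orbis, so Astrid controls Orbis.
Auriga holds 70% of Solent, so Astrid controls Solent.
No other company's threshold is met.
Astrid controls 7 companies.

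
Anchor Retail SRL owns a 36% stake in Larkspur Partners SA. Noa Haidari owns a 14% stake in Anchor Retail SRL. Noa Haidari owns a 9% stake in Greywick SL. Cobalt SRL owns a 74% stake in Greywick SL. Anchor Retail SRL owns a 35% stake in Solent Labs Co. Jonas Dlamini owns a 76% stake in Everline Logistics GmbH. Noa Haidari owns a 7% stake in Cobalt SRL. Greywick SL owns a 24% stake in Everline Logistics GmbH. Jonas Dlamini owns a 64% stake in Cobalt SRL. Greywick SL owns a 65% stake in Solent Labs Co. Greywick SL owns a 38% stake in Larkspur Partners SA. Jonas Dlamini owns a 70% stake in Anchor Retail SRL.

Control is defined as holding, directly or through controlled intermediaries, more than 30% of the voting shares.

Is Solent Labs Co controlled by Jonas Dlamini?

Jonas holds 64% of Cobalt, so Jonas controls Cobalt.
Cobalt holds 74% of Greywick, so Jonas controls Greywick.
Jonas holds 70% of Anchor, so Jonas controls Anchor.
Greywick and Anchor together hold 65% + 35% = 100% of Solent, so Jonas controls Solent.

Yes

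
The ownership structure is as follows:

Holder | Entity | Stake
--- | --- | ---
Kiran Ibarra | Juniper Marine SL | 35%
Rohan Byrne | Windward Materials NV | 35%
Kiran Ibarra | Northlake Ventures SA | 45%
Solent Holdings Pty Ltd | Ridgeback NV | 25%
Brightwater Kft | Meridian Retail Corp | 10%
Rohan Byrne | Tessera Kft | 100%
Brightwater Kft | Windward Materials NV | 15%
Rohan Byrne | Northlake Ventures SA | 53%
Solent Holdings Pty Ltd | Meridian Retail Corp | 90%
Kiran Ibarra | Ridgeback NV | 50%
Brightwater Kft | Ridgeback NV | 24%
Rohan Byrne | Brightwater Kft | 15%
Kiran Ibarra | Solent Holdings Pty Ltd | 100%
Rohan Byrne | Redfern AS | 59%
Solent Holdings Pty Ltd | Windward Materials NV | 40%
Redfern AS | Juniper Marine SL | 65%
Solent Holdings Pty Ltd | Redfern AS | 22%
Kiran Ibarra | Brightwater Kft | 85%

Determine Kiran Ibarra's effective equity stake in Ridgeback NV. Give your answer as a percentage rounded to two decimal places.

Kiran reaches Ridgeback along 3 paths.
Via Solent: 100% × 25% = 25%.
Via Brightwater: 85% × 24% = 20.4%.
Direct stake: 50% = 50%.
Total: 25% + 20.4% + 50% = 95.4%.
Rounded: 95.40%.

95.40%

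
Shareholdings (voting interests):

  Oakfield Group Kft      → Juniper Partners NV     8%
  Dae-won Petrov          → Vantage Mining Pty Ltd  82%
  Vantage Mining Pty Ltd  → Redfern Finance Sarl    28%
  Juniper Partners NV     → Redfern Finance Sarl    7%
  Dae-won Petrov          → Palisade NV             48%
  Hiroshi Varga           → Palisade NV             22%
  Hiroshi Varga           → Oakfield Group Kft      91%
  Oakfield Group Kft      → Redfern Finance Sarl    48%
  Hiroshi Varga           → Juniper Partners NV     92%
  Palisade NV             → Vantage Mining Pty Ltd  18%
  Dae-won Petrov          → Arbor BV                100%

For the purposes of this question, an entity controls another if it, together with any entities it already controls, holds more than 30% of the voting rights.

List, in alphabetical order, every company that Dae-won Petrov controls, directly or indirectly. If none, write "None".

Arbor BV, Palisade NV, Vantage Mining Pty Ltd

Dae-won holds 48% of Palisade, so Dae-won controls Palisade.
Dae-won and Palisade together hold 82% + 18% = 100% of Vantage, so Dae-won controls Vantage.
Dae-won holds 100% of Arbor, so Dae-won controls Arbor.
No other company's threshold is met.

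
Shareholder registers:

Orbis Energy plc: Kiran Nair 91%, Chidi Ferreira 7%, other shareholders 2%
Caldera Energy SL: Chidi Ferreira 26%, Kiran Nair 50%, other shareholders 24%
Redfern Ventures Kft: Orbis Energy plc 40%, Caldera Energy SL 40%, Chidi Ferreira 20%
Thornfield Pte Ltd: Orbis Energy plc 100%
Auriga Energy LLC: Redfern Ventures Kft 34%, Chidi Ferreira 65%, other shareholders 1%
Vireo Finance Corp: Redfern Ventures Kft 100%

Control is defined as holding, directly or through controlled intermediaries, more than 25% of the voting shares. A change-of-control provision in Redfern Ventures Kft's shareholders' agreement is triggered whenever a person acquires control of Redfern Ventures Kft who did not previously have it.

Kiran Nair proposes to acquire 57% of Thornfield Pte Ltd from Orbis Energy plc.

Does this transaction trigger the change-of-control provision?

No

The purchase adds only to Kiran's holdings (Orbis's stake shrinks), so Kiran is the only person who could newly come to control Redfern.
Kiran holds 91% of Orbis, so Kiran controls Orbis.
Kiran holds 50% of Caldera, so Kiran controls Caldera.
Orbis and Caldera together hold 40% + 40% = 80% of Redfern, so Kiran controls Redfern.
So Kiran already controls Redfern before the transaction.
After the purchase, Kiran holds 57% of Thornfield directly, and Orbis's stake falls to 43%.
Kiran controlled Redfern already, so this is not a new person acquiring control; every other person's position is unchanged or reduced.
No new person acquires control, so the clause is not triggered.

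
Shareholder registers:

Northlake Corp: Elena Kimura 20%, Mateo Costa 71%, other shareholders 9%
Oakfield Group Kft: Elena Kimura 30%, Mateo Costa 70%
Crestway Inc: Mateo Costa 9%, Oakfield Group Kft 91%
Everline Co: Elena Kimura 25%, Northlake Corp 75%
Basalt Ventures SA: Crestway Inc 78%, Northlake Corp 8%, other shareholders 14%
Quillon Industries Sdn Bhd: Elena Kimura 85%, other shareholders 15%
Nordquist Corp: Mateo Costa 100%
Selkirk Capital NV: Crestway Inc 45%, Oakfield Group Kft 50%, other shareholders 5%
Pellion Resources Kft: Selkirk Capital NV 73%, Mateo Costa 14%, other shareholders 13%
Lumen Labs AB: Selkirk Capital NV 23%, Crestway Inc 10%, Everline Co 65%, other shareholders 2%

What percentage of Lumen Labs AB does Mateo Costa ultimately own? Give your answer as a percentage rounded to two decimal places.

Mateo reaches Lumen along 6 paths.
Via Crestway → Selkirk: 9% × 45% × 23% = 0.9315%.
Via Oakfield → Crestway → Selkirk: 70% × 91% × 45% × 23% = 6.59295%.
Via Oakfield → Selkirk: 70% × 50% × 23% = 8.05%.
Via Crestway: 9% × 10% = 0.9%.
Via Oakfield → Crestway: 70% × 91% × 10% = 6.37%.
Via Northlake → Everline: 71% × 75% × 65% = 34.6125%.
Total: 0.9315% + 6.59295% + 8.05% + 0.9% + 6.37% + 34.6125% = 57.45695%.
Rounded: 57.46%.

57.46%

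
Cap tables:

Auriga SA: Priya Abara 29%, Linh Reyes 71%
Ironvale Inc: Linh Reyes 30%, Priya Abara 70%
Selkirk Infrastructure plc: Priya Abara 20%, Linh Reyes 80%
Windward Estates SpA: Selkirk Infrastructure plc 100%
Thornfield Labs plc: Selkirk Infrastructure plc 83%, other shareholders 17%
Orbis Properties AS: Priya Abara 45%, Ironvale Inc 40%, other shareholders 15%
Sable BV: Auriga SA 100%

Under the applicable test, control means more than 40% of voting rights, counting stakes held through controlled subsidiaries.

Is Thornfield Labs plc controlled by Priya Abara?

No

Priya holds 70% of Ironvale, so Priya controls Ironvale.
Priya and Ironvale together hold 45% + 40% = 85% of Orbis, so Priya controls Orbis.
Neither Priya nor any entity Priya controls holds any voting interest in Thornfield.
So Priya does not control Thornfield.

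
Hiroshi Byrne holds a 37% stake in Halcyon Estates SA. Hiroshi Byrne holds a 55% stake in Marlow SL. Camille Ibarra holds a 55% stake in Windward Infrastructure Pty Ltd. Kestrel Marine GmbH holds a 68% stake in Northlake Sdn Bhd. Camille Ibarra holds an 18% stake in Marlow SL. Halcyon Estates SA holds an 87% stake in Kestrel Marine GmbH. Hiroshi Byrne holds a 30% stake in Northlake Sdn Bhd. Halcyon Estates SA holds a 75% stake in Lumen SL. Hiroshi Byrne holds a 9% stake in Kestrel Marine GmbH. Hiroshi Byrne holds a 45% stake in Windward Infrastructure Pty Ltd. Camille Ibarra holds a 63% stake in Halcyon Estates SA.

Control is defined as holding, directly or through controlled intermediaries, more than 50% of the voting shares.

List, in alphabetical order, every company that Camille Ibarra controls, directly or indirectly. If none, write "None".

Camille holds 63% of Halcyon, so Camille controls Halcyon.
Halcyon holds 87% of Kestrel, so Camille controls Kestrel.
Camille holds 55% of Windward, so Camille controls Windward.
Halcyon holds 75% of Lumen, so Camille controls Lumen.
Kestrel holds 68% of Northlake, so Camille controls Northlake.
No other company's threshold is met.

Halcyon Estates SA, Kestrel Marine GmbH, Lumen SL, Northlake Sdn Bhd, Windward Infrastructure Pty Ltd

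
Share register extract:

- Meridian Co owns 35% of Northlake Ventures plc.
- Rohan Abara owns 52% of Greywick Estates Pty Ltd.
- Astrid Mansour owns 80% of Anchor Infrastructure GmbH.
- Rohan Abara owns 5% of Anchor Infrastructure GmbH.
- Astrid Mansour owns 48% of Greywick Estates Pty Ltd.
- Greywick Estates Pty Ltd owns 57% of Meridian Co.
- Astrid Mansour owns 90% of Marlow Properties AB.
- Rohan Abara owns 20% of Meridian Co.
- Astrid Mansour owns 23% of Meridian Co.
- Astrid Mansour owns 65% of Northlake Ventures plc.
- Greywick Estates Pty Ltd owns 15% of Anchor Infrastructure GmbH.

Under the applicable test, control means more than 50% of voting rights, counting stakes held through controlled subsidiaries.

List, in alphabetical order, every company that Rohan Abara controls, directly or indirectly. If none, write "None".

Rohan holds 52% of Greywick, so Rohan controls Greywick.
Rohan and Greywick together hold 20% + 57% = 77% of Meridian, so Rohan controls Meridian.
No other company's threshold is met.

Greywick Estates Pty Ltd, Meridian Co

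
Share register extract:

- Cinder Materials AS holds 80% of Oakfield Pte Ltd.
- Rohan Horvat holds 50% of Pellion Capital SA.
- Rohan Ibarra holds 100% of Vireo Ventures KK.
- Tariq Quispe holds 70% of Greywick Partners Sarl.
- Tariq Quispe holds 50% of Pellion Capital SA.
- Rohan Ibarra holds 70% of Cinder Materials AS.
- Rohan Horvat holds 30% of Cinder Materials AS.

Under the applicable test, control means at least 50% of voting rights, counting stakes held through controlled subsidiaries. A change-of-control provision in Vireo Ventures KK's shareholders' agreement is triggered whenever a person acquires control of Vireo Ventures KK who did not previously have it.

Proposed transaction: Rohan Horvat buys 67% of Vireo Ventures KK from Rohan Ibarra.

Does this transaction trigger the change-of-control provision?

The purchase adds only to Rohan Horvat's holdings (Rohan Ibarra's stake shrinks), so Rohan Horvat is the only person who could newly come to control Vireo.
Rohan Horvat holds 50% of Pellion, so Rohan Horvat controls Pellion.
Neither Rohan Horvat nor any entity Rohan Horvat controls holds any voting interest in Vireo.
So before the transaction, Rohan Horvat does not control Vireo.
After the purchase, Rohan Horvat holds 67% of Vireo directly, and Rohan Ibarra's stake falls to 33%.
Rohan Horvat holds 67% of Vireo, so Rohan Horvat controls Vireo.
Rohan Horvat did not control Vireo before and does after, so the clause is triggered.

Yes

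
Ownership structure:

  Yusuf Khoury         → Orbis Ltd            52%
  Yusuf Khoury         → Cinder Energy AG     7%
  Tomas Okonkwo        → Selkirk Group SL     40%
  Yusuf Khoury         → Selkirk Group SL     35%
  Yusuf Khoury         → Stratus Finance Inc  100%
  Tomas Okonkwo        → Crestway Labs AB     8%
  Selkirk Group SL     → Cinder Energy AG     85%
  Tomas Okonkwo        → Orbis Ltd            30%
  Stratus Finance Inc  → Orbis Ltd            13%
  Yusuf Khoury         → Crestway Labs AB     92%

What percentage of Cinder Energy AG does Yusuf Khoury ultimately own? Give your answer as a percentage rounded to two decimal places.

Yusuf reaches Cinder along 2 paths.
Via Selkirk: 35% × 85% = 29.75%.
Direct stake: 7% = 7%.
Total: 29.75% + 7% = 36.75%.

36.75%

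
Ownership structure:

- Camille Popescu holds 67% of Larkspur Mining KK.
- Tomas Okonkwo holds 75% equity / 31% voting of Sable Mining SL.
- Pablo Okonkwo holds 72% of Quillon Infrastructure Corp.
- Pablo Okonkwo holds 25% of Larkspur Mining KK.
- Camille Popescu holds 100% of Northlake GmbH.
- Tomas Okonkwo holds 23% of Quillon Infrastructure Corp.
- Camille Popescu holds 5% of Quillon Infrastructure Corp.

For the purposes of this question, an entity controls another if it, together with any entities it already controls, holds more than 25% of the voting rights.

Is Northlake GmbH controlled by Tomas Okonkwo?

No

Tomas holds 31% of Sable, so Tomas controls Sable.
Neither Tomas nor any entity Tomas controls holds any voting interest in Northlake.
So Tomas does not control Northlake.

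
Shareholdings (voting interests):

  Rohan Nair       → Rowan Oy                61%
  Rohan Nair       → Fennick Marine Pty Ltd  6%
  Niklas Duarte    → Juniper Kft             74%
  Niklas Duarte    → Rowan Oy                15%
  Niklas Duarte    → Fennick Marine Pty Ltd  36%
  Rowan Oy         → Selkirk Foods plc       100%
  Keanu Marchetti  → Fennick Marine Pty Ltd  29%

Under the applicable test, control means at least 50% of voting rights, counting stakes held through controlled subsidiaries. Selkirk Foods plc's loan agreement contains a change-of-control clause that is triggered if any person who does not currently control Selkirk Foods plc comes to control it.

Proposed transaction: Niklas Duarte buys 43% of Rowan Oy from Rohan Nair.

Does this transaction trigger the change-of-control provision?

Yes

The purchase adds only to Niklas's holdings (Rohan's stake shrinks), so Niklas is the only person who could newly come to control Selkirk.
Niklas holds 74% of Juniper, so Niklas controls Juniper.
Neither Niklas nor any entity Niklas controls holds any voting interest in Selkirk.
So before the transaction, Niklas does not control Selkirk.
After the purchase, Niklas's direct stake in Rowan rises to 15% + 43% = 58%, and Rohan's stake falls to 18%.
Niklas holds 58% of Rowan, so Niklas controls Rowan.
Rowan holds 100% of Selkirk, so Niklas controls Selkirk.
Niklas did not control Selkirk before and does after, so the clause is triggered.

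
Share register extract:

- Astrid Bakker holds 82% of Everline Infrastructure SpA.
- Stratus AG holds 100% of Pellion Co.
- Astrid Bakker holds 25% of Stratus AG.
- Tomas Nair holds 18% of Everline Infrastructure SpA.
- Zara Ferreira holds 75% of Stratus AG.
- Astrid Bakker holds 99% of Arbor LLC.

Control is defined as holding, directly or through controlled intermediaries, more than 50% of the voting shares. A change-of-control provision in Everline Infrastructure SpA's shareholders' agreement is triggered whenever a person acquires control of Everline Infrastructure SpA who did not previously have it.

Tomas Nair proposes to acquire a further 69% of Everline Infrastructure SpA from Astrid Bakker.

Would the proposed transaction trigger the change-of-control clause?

Yes

The purchase adds only to Tomas's holdings (Astrid's stake shrinks), so Tomas is the only person who could newly come to control Everline.
Tomas's largest direct stake is 18% in Everline, which does not meet the threshold, so Tomas controls no company.
In Everline, Tomas's side holds only 18%, not > 50%.
So before the transaction, Tomas does not control Everline.
After the purchase, Tomas's direct stake in Everline rises to 18% + 69% = 87%, and Astrid's stake falls to 13%.
Tomas holds 87% of Everline, so Tomas controls Everline.
Tomas did not control Everline before and does after, so the clause is triggered.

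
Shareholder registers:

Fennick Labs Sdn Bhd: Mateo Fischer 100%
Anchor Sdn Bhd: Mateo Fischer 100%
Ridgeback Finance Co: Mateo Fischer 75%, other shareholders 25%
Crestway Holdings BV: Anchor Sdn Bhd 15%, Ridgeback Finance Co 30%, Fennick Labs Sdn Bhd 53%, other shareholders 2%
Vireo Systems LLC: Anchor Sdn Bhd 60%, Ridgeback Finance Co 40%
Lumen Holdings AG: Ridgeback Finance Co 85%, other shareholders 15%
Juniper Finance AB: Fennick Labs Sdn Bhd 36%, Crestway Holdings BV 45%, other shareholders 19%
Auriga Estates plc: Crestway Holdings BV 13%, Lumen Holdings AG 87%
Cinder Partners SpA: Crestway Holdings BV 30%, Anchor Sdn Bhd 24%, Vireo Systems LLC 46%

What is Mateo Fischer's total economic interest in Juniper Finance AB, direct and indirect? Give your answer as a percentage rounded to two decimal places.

Mateo reaches Juniper along 4 paths.
Via Fennick: 100% × 36% = 36%.
Via Anchor → Crestway: 100% × 15% × 45% = 6.75%.
Via Ridgeback → Crestway: 75% × 30% × 45% = 10.125%.
Via Fennick → Crestway: 100% × 53% × 45% = 23.85%.
Total: 36% + 6.75% + 10.125% + 23.85% = 76.725%.
Rounded: 76.73%.

76.73%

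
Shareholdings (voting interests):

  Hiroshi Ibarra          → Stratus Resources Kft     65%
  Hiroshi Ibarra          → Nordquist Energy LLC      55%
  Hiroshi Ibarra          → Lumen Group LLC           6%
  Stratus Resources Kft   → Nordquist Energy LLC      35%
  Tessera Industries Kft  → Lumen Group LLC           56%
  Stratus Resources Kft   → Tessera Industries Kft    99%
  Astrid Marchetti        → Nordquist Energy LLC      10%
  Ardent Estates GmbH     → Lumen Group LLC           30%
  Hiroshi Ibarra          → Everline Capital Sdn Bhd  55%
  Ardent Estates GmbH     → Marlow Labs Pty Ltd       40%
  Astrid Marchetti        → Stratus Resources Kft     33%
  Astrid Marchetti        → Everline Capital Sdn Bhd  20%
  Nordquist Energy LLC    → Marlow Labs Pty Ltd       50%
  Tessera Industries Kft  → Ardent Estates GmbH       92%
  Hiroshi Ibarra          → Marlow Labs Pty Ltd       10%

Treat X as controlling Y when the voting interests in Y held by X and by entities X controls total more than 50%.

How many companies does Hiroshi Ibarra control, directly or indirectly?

Hiroshi holds 65% of Stratus, so Hiroshi controls Stratus.
Hiroshi holds 55% of Everline, so Hiroshi controls Everline.
Hiroshi and Stratus together hold 55% + 35% = 90% of Nordquist, so Hiroshi controls Nordquist.
Stratus holds 99% of Tessera, so Hiroshi controls Tessera.
Tessera holds 92% of Ardent, so Hiroshi controls Ardent.
Tessera and Ardent and Hiroshi together hold 56% + 30% + 6% = 92% of Lumen, so Hiroshi controls Lumen.
Ardent and Nordquist and Hiroshi together hold 40% + 50% + 10% = 100% of Marlow, so Hiroshi controls Marlow.
Hiroshi controls 7 companies.

7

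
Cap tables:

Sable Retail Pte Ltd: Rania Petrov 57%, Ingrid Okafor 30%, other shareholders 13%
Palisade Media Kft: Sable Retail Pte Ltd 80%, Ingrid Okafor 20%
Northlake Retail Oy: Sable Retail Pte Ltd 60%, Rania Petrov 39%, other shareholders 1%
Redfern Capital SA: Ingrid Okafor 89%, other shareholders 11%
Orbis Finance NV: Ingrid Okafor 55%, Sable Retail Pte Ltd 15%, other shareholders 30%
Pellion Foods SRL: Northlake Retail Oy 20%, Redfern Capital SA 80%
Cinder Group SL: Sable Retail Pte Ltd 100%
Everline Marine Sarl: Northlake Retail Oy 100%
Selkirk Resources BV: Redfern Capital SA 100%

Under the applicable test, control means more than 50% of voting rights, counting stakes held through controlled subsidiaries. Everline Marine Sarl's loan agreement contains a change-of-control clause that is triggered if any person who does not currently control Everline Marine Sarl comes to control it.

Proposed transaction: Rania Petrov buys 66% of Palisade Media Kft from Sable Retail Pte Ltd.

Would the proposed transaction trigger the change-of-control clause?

The purchase adds only to Rania's holdings (Sable's stake shrinks), so Rania is the only person who could newly come to control Everline.
Rania holds 57% of Sable, so Rania controls Sable.
Sable and Rania together hold 60% + 39% = 99% of Northlake, so Rania controls Northlake.
Northlake holds 100% of Everline, so Rania controls Everline.
So Rania already controls Everline before the transaction.
After the purchase, Rania holds 66% of Palisade directly, and Sable's stake falls to 14%.
Rania controlled Everline already, so this is not a new person acquiring control; every other person's position is unchanged or reduced.
No new person acquires control, so the clause is not triggered.

No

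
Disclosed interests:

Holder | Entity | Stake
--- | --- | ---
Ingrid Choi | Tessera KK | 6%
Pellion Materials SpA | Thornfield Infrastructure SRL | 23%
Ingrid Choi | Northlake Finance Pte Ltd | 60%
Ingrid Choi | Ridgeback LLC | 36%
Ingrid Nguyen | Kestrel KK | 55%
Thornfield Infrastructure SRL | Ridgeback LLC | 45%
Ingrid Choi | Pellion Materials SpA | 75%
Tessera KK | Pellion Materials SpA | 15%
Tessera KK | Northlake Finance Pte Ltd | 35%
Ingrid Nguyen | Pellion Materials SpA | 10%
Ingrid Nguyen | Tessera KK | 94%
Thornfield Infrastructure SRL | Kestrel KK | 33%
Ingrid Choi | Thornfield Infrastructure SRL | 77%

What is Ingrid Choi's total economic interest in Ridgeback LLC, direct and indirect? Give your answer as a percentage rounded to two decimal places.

78.51%

Ingrid Choi reaches Ridgeback along 4 paths.
Direct stake: 36% = 36%.
Via Tessera → Pellion → Thornfield: 6% × 15% × 23% × 45% = 0.09315%.
Via Pellion → Thornfield: 75% × 23% × 45% = 7.7625%.
Via Thornfield: 77% × 45% = 34.65%.
Total: 36% + 0.09315% + 7.7625% + 34.65% = 78.50565%.
Rounded: 78.51%.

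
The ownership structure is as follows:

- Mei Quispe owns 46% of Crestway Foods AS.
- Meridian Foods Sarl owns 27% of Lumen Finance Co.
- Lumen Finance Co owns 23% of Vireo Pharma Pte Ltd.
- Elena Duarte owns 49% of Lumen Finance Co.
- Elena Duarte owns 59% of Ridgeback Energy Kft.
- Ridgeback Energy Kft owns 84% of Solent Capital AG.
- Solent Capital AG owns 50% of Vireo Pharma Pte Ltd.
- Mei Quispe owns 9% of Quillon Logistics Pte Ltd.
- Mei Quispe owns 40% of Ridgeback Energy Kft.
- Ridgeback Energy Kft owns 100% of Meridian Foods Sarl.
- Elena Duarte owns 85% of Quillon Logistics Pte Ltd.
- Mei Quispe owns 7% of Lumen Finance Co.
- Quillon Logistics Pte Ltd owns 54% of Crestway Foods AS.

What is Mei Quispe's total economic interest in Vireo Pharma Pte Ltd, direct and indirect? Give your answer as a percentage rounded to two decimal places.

20.89%

Mei reaches Vireo along 3 paths.
Via Lumen: 7% × 23% = 1.61%.
Via Ridgeback → Meridian → Lumen: 40% × 100% × 27% × 23% = 2.484%.
Via Ridgeback → Solent: 40% × 84% × 50% = 16.8%.
Total: 1.61% + 2.484% + 16.8% = 20.894%.
Rounded: 20.89%.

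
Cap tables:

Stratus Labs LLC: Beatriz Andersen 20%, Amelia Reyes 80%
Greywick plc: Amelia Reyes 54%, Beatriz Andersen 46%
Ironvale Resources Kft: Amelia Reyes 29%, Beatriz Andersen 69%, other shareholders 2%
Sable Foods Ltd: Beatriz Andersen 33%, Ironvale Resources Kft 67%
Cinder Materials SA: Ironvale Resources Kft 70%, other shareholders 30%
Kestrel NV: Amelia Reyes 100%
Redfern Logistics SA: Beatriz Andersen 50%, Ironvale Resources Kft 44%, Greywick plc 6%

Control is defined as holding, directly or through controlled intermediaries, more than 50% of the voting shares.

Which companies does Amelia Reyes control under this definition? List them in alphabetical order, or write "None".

Amelia holds 80% of Stratus, so Amelia controls Stratus.
Amelia holds 54% of Greywick, so Amelia controls Greywick.
Amelia holds 100% of Kestrel, so Amelia controls Kestrel.
No other company's threshold is met.

Greywick plc, Kestrel NV, Stratus Labs LLC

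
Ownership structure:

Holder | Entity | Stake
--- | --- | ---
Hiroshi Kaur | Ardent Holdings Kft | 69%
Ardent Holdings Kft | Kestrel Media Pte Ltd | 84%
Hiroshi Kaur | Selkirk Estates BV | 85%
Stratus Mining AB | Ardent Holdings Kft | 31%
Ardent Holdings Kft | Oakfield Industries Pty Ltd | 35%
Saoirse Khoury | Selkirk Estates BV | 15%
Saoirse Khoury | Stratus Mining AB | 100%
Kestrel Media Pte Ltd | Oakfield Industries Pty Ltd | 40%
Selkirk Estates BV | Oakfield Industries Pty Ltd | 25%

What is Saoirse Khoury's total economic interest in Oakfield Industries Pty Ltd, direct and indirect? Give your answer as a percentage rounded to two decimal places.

25.02%

Saoirse reaches Oakfield along 3 paths.
Via Selkirk: 15% × 25% = 3.75%.
Via Stratus → Ardent: 100% × 31% × 35% = 10.85%.
Via Stratus → Ardent → Kestrel: 100% × 31% × 84% × 40% = 10.416%.
Total: 3.75% + 10.85% + 10.416% = 25.016%.
Rounded: 25.02%.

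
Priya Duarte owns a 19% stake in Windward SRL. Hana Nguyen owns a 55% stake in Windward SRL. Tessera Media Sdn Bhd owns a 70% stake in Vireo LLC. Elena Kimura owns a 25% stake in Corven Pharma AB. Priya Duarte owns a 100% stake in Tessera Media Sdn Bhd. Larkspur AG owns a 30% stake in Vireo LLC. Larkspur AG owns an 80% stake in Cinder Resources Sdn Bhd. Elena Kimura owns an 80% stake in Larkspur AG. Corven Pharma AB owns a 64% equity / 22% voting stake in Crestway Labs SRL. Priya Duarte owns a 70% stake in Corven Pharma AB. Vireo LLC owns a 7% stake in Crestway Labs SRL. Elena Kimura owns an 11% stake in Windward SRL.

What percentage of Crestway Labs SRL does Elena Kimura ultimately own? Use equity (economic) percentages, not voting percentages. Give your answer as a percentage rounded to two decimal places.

Elena reaches Crestway along 2 paths.
Via Corven: 25% × 64% = 16%.
Via Larkspur → Vireo: 80% × 30% × 7% = 1.68%.
Total: 16% + 1.68% = 17.68%.

17.68%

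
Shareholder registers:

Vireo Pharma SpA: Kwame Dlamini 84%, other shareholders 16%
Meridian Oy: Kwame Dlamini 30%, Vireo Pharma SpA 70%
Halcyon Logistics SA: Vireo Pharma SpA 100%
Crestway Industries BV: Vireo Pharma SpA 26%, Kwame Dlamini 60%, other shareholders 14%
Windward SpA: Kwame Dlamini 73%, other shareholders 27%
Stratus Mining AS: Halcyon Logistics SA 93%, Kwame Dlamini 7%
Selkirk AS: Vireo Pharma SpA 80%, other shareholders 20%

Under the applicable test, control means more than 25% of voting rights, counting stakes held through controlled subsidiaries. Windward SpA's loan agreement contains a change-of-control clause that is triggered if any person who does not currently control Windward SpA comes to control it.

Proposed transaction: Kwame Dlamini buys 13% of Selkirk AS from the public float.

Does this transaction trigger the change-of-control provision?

No

The purchase changes only Kwame's holdings, so Kwame is the only person who could newly come to control Windward.
Kwame holds 73% of Windward, so Kwame controls Windward.
So Kwame already controls Windward before the transaction.
After the purchase, Kwame holds 13% of Selkirk directly.
Kwame controlled Windward already, so this is not a new person acquiring control; every other person's position is unchanged or reduced.
No new person acquires control, so the clause is not triggered.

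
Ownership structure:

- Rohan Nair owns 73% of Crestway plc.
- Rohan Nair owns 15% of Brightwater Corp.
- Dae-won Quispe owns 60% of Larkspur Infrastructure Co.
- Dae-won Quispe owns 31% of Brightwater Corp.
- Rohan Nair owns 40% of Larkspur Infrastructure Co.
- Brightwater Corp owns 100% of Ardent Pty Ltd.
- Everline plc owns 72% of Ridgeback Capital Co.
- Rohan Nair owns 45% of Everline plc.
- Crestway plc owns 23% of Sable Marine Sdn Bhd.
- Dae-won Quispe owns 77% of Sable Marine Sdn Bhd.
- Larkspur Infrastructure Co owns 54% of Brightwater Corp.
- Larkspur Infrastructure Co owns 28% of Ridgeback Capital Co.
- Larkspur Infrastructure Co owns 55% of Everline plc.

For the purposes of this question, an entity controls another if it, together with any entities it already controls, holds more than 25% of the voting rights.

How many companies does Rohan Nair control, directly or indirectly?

Rohan holds 40% of Larkspur, so Rohan controls Larkspur.
Rohan holds 73% of Crestway, so Rohan controls Crestway.
Rohan and Larkspur together hold 45% + 55% = 100% of Everline, so Rohan controls Everline.
Larkspur and Rohan together hold 54% + 15% = 69% of Brightwater, so Rohan controls Brightwater.
Brightwater holds 100% of Ardent, so Rohan controls Ardent.
Everline and Larkspur together hold 72% + 28% = 100% of Ridgeback, so Rohan controls Ridgeback.
No other company's threshold is met.
Rohan controls 6 companies.

6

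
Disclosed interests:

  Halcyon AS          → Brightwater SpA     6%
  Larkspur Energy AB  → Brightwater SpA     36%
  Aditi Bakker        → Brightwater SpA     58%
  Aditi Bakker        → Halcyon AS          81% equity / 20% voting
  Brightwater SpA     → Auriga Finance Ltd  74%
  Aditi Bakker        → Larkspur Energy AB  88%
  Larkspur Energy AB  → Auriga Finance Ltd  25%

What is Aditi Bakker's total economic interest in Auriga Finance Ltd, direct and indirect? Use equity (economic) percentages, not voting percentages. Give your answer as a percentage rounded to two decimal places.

Aditi reaches Auriga along 4 paths.
Via Larkspur: 88% × 25% = 22%.
Via Brightwater: 58% × 74% = 42.92%.
Via Halcyon → Brightwater: 81% × 6% × 74% = 3.5964%.
Via Larkspur → Brightwater: 88% × 36% × 74% = 23.4432%.
Total: 22% + 42.92% + 3.5964% + 23.4432% = 91.9596%.
Rounded: 91.96%.

91.96%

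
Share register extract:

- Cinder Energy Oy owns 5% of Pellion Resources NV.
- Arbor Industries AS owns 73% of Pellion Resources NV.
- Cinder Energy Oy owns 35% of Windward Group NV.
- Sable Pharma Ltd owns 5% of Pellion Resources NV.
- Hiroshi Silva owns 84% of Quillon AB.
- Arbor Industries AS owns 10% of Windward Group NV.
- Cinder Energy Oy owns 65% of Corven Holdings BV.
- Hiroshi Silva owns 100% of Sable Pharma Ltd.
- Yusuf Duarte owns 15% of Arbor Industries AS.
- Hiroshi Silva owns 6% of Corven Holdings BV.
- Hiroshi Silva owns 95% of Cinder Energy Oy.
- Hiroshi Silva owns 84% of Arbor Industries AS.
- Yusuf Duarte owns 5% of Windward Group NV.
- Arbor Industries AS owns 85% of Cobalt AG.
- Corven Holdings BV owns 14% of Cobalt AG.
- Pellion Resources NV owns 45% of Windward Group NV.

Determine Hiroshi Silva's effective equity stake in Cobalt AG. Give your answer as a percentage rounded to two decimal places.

Hiroshi reaches Cobalt along 3 paths.
Via Cinder → Corven: 95% × 65% × 14% = 8.645%.
Via Corven: 6% × 14% = 0.84%.
Via Arbor: 84% × 85% = 71.4%.
Total: 8.645% + 0.84% + 71.4% = 80.885%.
Rounded: 80.89%.

80.89%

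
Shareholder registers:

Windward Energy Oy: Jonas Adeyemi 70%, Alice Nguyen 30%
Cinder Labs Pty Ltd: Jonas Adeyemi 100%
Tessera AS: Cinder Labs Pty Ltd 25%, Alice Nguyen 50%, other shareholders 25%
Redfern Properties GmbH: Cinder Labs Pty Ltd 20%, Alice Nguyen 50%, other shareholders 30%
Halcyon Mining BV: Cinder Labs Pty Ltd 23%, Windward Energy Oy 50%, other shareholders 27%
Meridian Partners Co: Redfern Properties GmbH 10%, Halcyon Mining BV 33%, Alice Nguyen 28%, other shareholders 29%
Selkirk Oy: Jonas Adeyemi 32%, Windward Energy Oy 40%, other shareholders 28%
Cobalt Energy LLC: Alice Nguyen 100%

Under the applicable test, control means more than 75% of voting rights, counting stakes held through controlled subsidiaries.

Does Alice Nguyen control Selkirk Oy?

Alice holds 100% of Cobalt, so Alice controls Cobalt.
Neither Alice nor any entity Alice controls holds any voting interest in Selkirk.
So Alice does not control Selkirk.

No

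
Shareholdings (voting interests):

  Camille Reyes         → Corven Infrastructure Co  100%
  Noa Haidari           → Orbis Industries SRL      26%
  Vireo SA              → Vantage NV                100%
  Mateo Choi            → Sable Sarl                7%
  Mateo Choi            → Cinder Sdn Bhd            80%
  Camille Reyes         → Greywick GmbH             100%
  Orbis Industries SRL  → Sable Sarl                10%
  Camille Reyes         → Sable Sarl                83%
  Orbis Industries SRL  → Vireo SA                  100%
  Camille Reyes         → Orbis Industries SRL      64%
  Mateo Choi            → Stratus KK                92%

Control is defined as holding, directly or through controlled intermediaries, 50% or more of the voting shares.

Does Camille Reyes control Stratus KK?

No

Camille holds 100% of Corven, so Camille controls Corven.
Camille holds 64% of Orbis, so Camille controls Orbis.
Orbis and Camille together hold 10% + 83% = 93% of Sable, so Camille controls Sable.
Camille holds 100% of Greywick, so Camille controls Greywick.
Orbis holds 100% of Vireo, so Camille controls Vireo.
Vireo holds 100% of Vantage, so Camille controls Vantage.
Neither Camille nor any entity Camille controls holds any voting interest in Stratus.
So Camille does not control Stratus.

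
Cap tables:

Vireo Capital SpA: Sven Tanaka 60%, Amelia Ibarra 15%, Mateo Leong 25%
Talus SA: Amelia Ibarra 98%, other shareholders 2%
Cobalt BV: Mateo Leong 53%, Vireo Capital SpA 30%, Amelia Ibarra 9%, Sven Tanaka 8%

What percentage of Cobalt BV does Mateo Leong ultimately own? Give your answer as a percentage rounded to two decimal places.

60.50%

Mateo reaches Cobalt along 2 paths.
Direct stake: 53% = 53%.
Via Vireo: 25% × 30% = 7.5%.
Total: 53% + 7.5% = 60.5%.
Rounded: 60.50%.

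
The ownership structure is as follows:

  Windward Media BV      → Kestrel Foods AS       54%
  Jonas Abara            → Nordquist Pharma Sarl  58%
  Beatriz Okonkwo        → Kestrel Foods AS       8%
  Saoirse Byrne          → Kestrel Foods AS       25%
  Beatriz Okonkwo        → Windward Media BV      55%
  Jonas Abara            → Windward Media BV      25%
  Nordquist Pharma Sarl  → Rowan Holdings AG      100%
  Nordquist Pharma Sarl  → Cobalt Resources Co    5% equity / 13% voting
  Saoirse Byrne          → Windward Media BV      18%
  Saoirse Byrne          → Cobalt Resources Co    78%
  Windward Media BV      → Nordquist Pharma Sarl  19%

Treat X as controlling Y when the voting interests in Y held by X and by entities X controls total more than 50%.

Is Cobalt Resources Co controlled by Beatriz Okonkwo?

No

Beatriz holds 55% of Windward, so Beatriz controls Windward.
Windward and Beatriz together hold 54% + 8% = 62% of Kestrel, so Beatriz controls Kestrel.
Neither Beatriz nor any entity Beatriz controls holds any voting interest in Cobalt.
So Beatriz does not control Cobalt.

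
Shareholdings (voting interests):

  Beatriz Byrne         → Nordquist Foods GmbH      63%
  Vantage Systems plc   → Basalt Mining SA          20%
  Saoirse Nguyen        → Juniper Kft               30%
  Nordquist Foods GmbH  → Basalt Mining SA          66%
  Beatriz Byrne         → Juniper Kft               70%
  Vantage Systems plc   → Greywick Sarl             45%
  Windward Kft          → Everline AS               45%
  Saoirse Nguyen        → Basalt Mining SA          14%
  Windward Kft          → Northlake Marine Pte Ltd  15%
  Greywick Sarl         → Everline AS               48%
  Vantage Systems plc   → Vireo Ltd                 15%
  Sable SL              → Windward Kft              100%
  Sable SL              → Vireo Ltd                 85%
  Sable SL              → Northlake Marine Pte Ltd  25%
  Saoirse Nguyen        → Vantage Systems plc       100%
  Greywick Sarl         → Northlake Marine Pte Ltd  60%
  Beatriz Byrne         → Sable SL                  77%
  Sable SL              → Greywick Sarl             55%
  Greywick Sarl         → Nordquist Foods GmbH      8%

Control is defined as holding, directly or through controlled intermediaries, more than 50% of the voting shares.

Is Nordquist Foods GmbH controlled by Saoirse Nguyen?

Saoirse holds 100% of Vantage, so Saoirse controls Vantage.
Neither Saoirse nor any entity Saoirse controls holds any voting interest in Nordquist.
So Saoirse does not control Nordquist.

No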